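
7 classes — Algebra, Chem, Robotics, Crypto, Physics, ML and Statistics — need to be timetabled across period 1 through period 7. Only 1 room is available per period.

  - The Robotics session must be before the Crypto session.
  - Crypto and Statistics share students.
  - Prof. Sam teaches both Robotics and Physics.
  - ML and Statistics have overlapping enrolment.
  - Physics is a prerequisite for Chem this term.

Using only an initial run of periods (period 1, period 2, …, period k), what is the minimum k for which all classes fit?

7

The precedence chain requires at least 2 distinct periods.
With at most 1 per period and 7 classes, at least 7 periods are needed.
7 works (last occupied period: period 7): for example Crypto -> period 4, Robotics -> period 3, Chem -> period 2, Statistics -> period 7, Algebra -> period 5, Physics -> period 1, ML -> period 6.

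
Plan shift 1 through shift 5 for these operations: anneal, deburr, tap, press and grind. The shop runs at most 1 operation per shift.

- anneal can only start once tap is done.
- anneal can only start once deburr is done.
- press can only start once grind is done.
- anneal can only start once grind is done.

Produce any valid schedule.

deburr in shift 2; anneal in shift 4; tap in shift 3; grind in shift 1; press in shift 5

Checking: grind(shift 1) before anneal(shift 4); tap(shift 3) before anneal(shift 4); deburr(shift 2) before anneal(shift 4); grind(shift 1) before press(shift 5); max 1 per shift (cap 1).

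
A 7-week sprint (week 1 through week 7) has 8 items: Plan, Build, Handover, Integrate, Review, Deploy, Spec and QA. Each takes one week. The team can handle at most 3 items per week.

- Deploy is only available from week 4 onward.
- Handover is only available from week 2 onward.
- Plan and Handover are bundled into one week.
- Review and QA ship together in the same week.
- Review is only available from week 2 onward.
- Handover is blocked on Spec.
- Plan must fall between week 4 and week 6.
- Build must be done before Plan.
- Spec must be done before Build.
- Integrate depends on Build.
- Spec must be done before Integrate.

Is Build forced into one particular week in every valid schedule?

Build can be week 2 (e.g. Spec in week 1, Deploy in week 4, Review in week 2, Plan in week 4, QA in week 2, Handover in week 4, Integrate in week 3, Build in week 2) or week 3 (e.g. Plan -> week 4, Handover -> week 4, Deploy -> week 4, Review -> week 2, Build -> week 3, QA -> week 2, Spec -> week 1, Integrate -> week 5).

No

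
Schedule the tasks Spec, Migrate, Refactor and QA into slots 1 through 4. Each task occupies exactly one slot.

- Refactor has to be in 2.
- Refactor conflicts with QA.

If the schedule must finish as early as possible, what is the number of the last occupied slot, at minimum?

2

Refactor can't be placed before 2, so the schedule must run through at least slot 2.
2 works (last occupied slot: 2): for example Spec=1, Refactor=2, Migrate=1, QA=1.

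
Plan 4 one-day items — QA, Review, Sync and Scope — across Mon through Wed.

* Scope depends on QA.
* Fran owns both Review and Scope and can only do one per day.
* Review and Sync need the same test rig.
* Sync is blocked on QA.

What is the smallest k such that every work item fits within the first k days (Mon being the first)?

2

The precedence chain requires at least 2 distinct days.
2 works (last occupied day: Tue): for example QA in Mon, Review in Mon, Sync in Tue, Scope in Tue.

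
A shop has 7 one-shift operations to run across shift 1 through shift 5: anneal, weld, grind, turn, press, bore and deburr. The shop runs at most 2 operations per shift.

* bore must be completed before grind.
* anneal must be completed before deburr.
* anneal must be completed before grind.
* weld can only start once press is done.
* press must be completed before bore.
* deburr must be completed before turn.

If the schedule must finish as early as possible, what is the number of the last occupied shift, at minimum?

The precedence chain requires at least 3 distinct shifts.
With at most 2 per shift and 7 operations, at least 4 shifts are needed.
4 works (last occupied shift: shift 4): for example turn in shift 4, weld in shift 3, bore in shift 2, anneal in shift 1, deburr in shift 2, grind in shift 3, press in shift 1.

shift 4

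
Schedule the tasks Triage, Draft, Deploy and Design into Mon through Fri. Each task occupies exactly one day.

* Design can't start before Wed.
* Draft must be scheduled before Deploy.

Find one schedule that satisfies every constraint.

Deploy in Tue; Design in Wed; Draft in Mon; Triage in Mon

Checking: Draft(Mon) before Deploy(Tue); Design=Wed in [Wed,Fri].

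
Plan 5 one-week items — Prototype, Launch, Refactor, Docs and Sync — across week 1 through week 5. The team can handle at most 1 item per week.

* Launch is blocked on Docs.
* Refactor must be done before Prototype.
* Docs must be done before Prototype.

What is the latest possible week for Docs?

Downstream work caps Docs at week 4.
Docs at week 3 is achievable: Docs=week 3; Launch=week 5; Refactor=week 1; Sync=week 2; Prototype=week 4.
Nothing later works — the capacity limit rule out every week after week 3.

week 3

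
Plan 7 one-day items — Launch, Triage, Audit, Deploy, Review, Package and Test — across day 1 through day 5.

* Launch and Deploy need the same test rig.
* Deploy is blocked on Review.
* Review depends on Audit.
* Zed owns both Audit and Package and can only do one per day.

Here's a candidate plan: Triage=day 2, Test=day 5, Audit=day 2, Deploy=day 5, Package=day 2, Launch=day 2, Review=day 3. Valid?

Review depends on Audit — holds.
Zed owns both Audit and Package and can only do one per day — violated.
Launch and Deploy need the same test rig — holds.
Deploy is blocked on Review — holds.

No. Zed owns both Audit and Package and can only do one per day is not satisfied.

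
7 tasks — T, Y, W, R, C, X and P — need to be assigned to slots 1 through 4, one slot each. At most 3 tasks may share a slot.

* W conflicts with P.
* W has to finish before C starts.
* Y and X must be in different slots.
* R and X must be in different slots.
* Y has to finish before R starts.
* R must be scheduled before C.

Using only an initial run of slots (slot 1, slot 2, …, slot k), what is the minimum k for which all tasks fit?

3

The precedence chain requires at least 3 distinct slots.
With at most 3 per slot and 7 tasks, at least 3 slots are needed.
3 works (last occupied slot: 3): for example T=1; C=3; P=2; Y=1; W=1; R=2; X=3.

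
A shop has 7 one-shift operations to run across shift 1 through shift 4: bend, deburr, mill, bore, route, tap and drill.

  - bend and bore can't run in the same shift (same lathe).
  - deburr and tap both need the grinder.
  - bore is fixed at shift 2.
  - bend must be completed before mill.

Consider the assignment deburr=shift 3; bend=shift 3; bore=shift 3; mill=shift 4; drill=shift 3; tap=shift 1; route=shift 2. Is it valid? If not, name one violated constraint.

No — it violates: bore is fixed at shift 2

bend and bore can't run in the same shift (same lathe) — violated.
bore is fixed at shift 2 — violated.
deburr and tap both need the grinder — holds.
bend must be completed before mill — holds.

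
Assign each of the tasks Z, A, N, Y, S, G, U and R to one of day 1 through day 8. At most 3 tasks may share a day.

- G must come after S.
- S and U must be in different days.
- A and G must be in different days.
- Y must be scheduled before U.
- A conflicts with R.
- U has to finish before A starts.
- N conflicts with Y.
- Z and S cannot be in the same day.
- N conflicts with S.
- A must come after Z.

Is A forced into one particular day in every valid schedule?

A can be day 3 (e.g. S=day 3, Y=day 1, G=day 4, U=day 2, A=day 3, N=day 2, R=day 1, Z=day 1) or day 4 (e.g. A in day 4, U in day 2, Y in day 1, Z in day 1, S in day 3, G in day 5, N in day 2, R in day 1).

No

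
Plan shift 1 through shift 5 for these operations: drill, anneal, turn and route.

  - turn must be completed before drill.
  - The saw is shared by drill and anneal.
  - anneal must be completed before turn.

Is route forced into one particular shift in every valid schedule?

No

route can be shift 1 (e.g. drill=shift 3, route=shift 1, anneal=shift 1, turn=shift 2) or shift 2 (e.g. turn=shift 2, route=shift 2, anneal=shift 1, drill=shift 3).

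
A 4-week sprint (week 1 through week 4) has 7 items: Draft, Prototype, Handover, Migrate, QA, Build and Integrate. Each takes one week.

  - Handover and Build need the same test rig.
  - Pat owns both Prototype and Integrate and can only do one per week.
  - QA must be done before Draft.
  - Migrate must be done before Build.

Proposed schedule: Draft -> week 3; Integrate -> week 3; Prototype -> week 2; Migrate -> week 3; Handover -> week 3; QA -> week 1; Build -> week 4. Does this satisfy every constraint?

Yes

Pat owns both Prototype and Integrate and can only do one per week — holds.
Migrate must be done before Build — holds.
Handover and Build need the same test rig — holds.
QA must be done before Draft — holds.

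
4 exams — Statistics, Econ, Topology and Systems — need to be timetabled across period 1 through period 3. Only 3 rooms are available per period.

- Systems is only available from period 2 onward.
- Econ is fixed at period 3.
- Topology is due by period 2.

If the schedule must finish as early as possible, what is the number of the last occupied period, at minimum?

With at most 3 per period and 4 exams, at least 2 periods are needed.
Econ can't be placed before period 3, so the schedule must run through at least period 3.
3 works (last occupied period: period 3): for example Statistics=period 1; Econ=period 3; Topology=period 1; Systems=period 2.

period 3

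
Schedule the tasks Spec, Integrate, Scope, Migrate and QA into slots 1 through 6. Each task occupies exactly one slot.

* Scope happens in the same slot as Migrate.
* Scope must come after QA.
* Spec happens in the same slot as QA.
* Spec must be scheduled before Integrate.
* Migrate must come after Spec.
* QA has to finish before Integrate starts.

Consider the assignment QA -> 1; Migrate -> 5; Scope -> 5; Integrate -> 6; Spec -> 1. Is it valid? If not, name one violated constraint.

Yes

Scope must come after QA — holds.
Scope happens in the same slot as Migrate — holds.
QA has to finish before Integrate starts — holds.
Spec must be scheduled before Integrate — holds.
Migrate must come after Spec — holds.
Spec happens in the same slot as QA — holds.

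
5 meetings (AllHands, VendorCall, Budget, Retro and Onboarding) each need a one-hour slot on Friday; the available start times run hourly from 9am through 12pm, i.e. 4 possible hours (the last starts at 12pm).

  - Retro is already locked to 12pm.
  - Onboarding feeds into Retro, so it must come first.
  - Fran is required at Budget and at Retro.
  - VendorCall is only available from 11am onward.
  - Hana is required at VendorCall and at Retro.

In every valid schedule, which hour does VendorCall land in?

11am

VendorCall's window is 11am–12pm.
Retro is fixed at 12pm, and VendorCall can't share a hour with Retro.
So VendorCall must be 11am.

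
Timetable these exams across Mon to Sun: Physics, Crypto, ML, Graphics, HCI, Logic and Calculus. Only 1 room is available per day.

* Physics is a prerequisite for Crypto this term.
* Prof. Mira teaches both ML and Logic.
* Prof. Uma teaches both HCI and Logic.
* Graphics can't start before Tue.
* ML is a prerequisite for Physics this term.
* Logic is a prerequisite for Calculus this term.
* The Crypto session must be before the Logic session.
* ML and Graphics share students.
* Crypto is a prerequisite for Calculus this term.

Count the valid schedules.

36

Splitting on Physics: it can be Tue (20), Wed (12), Thu (4). Listing each branch's schedules as (Crypto, ML, Graphics, HCI, Logic, Calculus):
Physics=Tue: (Wed,Mon,Thu,Fri,Sat,Sun) (Wed,Mon,Thu,Sat,Fri,Sun) (Wed,Mon,Thu,Sun,Fri,Sat) (Wed,Mon,Fri,Thu,Sat,Sun) (Wed,Mon,Fri,Sat,Thu,Sun) (Wed,Mon,Fri,Sun,Thu,Sat) (Wed,Mon,Sat,Thu,Fri,Sun) (Wed,Mon,Sat,Fri,Thu,Sun) (Wed,Mon,Sat,Sun,Thu,Fri) (Wed,Mon,Sun,Thu,Fri,Sat) (Wed,Mon,Sun,Fri,Thu,Sat) (Wed,Mon,Sun,Sat,Thu,Fri) (Thu,Mon,Wed,Fri,Sat,Sun) (Thu,Mon,Wed,Sat,Fri,Sun) (Thu,Mon,Wed,Sun,Fri,Sat) (Thu,Mon,Fri,Wed,Sat,Sun) (Thu,Mon,Sat,Wed,Fri,Sun) (Thu,Mon,Sun,Wed,Fri,Sat) (Fri,Mon,Wed,Thu,Sat,Sun) (Fri,Mon,Thu,Wed,Sat,Sun) — 20.
Physics=Wed: (Thu,Mon,Tue,Fri,Sat,Sun) (Thu,Mon,Tue,Sat,Fri,Sun) (Thu,Mon,Tue,Sun,Fri,Sat) (Thu,Mon,Fri,Tue,Sat,Sun) (Thu,Mon,Sat,Tue,Fri,Sun) (Thu,Mon,Sun,Tue,Fri,Sat) (Thu,Tue,Fri,Mon,Sat,Sun) (Thu,Tue,Sat,Mon,Fri,Sun) (Thu,Tue,Sun,Mon,Fri,Sat) (Fri,Mon,Tue,Thu,Sat,Sun) (Fri,Mon,Thu,Tue,Sat,Sun) (Fri,Tue,Thu,Mon,Sat,Sun) — 12.
Physics=Thu: (Fri,Mon,Tue,Wed,Sat,Sun) (Fri,Mon,Wed,Tue,Sat,Sun) (Fri,Tue,Wed,Mon,Sat,Sun) (Fri,Wed,Tue,Mon,Sat,Sun) — 4.
Summing: 20 + 12 + 4 = 36.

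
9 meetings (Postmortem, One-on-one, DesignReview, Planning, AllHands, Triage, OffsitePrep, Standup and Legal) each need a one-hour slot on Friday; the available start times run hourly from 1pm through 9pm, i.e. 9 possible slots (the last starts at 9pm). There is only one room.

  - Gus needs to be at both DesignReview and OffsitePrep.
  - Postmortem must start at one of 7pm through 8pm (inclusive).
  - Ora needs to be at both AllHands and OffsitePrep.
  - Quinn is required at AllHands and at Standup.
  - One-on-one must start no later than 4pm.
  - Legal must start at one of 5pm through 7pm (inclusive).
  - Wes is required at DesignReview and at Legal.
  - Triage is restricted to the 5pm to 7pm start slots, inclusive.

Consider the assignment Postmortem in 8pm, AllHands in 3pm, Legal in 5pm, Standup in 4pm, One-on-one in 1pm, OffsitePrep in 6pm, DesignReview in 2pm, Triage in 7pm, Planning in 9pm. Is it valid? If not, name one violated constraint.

Valid

There is only one room — holds.
Gus needs to be at both DesignReview and OffsitePrep — holds.
Postmortem must start at one of 7pm through 8pm (inclusive) — holds.
Quinn is required at AllHands and at Standup — holds.
Wes is required at DesignReview and at Legal — holds.
Triage is restricted to the 5pm to 7pm start slots, inclusive — holds.
Ora needs to be at both AllHands and OffsitePrep — holds.
One-on-one must start no later than 4pm — holds.
Legal must start at one of 5pm through 7pm (inclusive) — holds.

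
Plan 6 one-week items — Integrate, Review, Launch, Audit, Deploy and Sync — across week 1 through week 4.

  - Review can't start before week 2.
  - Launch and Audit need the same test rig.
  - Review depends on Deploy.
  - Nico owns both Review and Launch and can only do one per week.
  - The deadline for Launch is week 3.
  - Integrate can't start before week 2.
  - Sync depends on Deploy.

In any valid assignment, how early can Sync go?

week 2

Precedence pushes Sync to at least week 2.
Sync at week 2 is achievable: Launch=week 1; Integrate=week 2; Audit=week 2; Deploy=week 1; Sync=week 2; Review=week 2.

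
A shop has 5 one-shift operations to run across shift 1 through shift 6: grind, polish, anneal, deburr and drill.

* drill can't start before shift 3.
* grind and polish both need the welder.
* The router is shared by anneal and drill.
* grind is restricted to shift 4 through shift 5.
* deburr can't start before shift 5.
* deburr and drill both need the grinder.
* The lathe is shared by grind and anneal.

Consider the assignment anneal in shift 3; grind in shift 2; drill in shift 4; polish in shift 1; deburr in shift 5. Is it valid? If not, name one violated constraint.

drill can't start before shift 3 — holds.
deburr and drill both need the grinder — holds.
deburr can't start before shift 5 — holds.
The lathe is shared by grind and anneal — holds.
grind is restricted to shift 4 through shift 5 — violated.
grind and polish both need the welder — holds.
The router is shared by anneal and drill — holds.

Invalid. grind is restricted to shift 4 through shift 5.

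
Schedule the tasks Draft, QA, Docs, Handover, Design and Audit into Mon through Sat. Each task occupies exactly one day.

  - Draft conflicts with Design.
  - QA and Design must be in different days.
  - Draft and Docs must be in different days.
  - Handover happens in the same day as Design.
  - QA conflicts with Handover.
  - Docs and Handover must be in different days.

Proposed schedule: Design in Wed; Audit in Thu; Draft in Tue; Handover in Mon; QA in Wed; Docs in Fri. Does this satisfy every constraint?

Docs and Handover must be in different days — holds.
Draft conflicts with Design — holds.
QA conflicts with Handover — holds.
Handover happens in the same day as Design — violated.
Draft and Docs must be in different days — holds.
QA and Design must be in different days — violated.

No. Handover happens in the same day as Design is not satisfied.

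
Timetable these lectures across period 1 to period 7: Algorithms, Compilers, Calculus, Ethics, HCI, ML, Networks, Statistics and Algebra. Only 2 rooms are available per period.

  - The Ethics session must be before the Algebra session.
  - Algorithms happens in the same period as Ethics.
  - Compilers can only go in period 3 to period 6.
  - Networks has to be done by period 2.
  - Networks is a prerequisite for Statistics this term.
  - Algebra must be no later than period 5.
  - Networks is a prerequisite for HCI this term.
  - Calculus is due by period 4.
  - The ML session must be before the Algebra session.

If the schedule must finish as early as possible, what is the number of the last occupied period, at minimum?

period 5

The precedence chain requires at least 2 distinct periods.
With at most 2 per period and 9 lectures, at least 5 periods are needed.
Compilers can't be placed before period 3, so the schedule must run through at least period 3.
5 works (last occupied period: period 5): for example Statistics -> period 5, Algebra -> period 4, Calculus -> period 1, Ethics -> period 2, HCI -> period 4, Networks -> period 1, ML -> period 3, Compilers -> period 3, Algorithms -> period 2.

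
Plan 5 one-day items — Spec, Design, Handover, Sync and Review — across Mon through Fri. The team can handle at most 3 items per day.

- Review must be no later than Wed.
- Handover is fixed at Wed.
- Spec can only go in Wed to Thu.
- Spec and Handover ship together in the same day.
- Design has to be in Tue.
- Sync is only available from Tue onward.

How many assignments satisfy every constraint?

Splitting on Sync: it can be Tue (3), Wed (2), Thu (3), Fri (3). Listing each branch's schedules as (Spec, Design, Handover, Review):
Sync=Tue: (Wed,Tue,Wed,Mon) (Wed,Tue,Wed,Tue) (Wed,Tue,Wed,Wed) — 3.
Sync=Wed: (Wed,Tue,Wed,Mon) (Wed,Tue,Wed,Tue) — 2.
Sync=Thu: (Wed,Tue,Wed,Mon) (Wed,Tue,Wed,Tue) (Wed,Tue,Wed,Wed) — 3.
Sync=Fri: (Wed,Tue,Wed,Mon) (Wed,Tue,Wed,Tue) (Wed,Tue,Wed,Wed) — 3.
Summing: 3 + 2 + 3 + 3 = 11.

11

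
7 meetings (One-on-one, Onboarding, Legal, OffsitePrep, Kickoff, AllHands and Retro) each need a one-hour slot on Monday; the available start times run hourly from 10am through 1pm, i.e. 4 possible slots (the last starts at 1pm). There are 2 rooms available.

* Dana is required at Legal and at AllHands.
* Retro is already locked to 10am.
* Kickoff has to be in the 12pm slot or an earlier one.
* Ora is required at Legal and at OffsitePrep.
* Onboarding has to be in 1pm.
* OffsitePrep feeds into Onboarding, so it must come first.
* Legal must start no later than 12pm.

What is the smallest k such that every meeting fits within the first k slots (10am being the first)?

4

The precedence chain requires at least 2 distinct slots.
With at most 2 per slot and 7 meetings, at least 4 slots are needed.
Onboarding can't be placed before 1pm — that is slot 4 counting from 10am — so the schedule must run through at least 4 slots.
4 works (last occupied slot: 1pm): for example One-on-one in 12pm; Retro in 10am; Kickoff in 11am; AllHands in 12pm; OffsitePrep in 11am; Legal in 10am; Onboarding in 1pm.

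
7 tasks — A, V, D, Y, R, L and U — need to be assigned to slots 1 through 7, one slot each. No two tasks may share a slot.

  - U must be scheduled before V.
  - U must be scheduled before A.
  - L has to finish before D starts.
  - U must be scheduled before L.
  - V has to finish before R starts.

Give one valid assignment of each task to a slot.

L -> 3; U -> 1; R -> 6; D -> 5; Y -> 7; V -> 2; A -> 4

Checking: V(2) before R(6); U(1) before A(4); U(1) before V(2); L(3) before D(5); U(1) before L(3); max 1 per slot (cap 1).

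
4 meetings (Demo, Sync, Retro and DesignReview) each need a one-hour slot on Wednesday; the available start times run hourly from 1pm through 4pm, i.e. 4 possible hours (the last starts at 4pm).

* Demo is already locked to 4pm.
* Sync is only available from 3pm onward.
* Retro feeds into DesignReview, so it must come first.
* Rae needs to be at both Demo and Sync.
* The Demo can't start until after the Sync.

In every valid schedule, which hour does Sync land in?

Sync's window is 3pm–4pm.
Demo is fixed at 4pm, and Sync can't share a hour with Demo.
So Sync must be 3pm.

3pm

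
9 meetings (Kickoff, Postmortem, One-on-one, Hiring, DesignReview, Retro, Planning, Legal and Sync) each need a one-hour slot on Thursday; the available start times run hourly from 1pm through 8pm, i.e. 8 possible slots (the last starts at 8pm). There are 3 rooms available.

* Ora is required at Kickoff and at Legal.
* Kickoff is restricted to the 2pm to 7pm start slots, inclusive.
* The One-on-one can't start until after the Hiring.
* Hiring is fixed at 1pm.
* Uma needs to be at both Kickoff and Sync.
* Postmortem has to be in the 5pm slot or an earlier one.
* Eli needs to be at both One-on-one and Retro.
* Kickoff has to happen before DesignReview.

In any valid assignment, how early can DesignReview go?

Precedence pushes DesignReview to at least 3pm.
DesignReview at 3pm is achievable: Retro -> 1pm; DesignReview -> 3pm; Sync -> 3pm; Kickoff -> 2pm; One-on-one -> 2pm; Planning -> 2pm; Postmortem -> 1pm; Hiring -> 1pm; Legal -> 3pm.

3pm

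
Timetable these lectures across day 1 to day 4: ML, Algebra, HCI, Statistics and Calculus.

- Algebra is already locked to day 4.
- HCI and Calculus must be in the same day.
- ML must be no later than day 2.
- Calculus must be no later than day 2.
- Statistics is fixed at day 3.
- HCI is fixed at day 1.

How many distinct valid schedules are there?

Enumerating: Calculus=day 1, ML=day 1, Statistics=day 3, HCI=day 1, Algebra=day 4 | Algebra in day 4, HCI in day 1, Calculus in day 1, Statistics in day 3, ML in day 2.

2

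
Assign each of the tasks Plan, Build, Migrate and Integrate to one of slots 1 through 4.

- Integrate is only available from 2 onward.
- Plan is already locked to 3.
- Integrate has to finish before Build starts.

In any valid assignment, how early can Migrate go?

1

Migrate at 1 is achievable: Build -> 3, Migrate -> 1, Integrate -> 2, Plan -> 3.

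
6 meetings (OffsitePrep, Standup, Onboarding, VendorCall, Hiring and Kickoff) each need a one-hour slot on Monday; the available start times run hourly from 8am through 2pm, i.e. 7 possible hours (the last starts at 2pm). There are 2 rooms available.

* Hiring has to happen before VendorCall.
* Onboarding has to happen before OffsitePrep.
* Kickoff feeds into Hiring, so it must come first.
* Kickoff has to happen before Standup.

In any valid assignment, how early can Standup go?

9am

Precedence pushes Standup to at least 9am.
Standup at 9am is achievable: Standup -> 9am, Hiring -> 9am, Kickoff -> 8am, VendorCall -> 10am, OffsitePrep -> 10am, Onboarding -> 8am.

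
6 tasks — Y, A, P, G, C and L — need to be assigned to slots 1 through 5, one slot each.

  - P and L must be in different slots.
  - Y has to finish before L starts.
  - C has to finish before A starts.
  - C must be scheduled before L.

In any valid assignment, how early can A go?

2

Precedence pushes A to at least 2.
A at 2 is achievable: Y in 1, G in 1, A in 2, L in 2, P in 1, C in 1.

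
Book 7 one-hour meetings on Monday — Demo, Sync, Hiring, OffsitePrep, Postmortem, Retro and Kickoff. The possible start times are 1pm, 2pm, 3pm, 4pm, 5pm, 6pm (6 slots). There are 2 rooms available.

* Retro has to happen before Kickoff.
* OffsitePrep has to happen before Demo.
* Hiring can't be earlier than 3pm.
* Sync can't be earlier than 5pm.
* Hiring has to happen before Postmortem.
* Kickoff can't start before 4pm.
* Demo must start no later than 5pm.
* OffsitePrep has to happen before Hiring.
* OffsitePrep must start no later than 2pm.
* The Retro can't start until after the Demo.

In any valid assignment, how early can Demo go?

2pm

Precedence pushes Demo to at least 2pm; Demo's own window allows nothing later than 5pm; downstream work caps Demo at 4pm.
Demo at 2pm is achievable: Kickoff in 4pm, Hiring in 3pm, Postmortem in 4pm, Demo in 2pm, Retro in 3pm, OffsitePrep in 1pm, Sync in 5pm.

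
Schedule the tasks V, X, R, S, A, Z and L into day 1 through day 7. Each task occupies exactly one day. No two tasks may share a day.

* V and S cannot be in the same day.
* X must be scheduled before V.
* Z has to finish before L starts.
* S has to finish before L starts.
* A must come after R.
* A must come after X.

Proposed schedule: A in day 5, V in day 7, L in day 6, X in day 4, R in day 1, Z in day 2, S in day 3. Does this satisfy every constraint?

Valid

Z has to finish before L starts — holds.
V and S cannot be in the same day — holds.
A must come after R — holds.
S has to finish before L starts — holds.
No two tasks may share a day — holds.
X must be scheduled before V — holds.
A must come after X — holds.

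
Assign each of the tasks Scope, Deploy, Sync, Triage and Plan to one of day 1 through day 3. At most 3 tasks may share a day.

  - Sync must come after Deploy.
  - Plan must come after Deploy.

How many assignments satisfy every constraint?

42

Splitting on Scope: it can be day 1 (15), day 2 (14), day 3 (13). Listing each branch's schedules as (Deploy, Sync, Triage, Plan) by day number:
Scope=day 1: (1,2,1,2) (1,2,1,3) (1,2,2,2) (1,2,2,3) (1,2,3,2) (1,2,3,3) (1,3,1,2) (1,3,1,3) (1,3,2,2) (1,3,2,3) (1,3,3,2) (1,3,3,3) (2,3,1,3) (2,3,2,3) (2,3,3,3) — 15.
Scope=day 2: (1,2,1,2) (1,2,1,3) (1,2,2,3) (1,2,3,2) (1,2,3,3) (1,3,1,2) (1,3,1,3) (1,3,2,2) (1,3,2,3) (1,3,3,2) (1,3,3,3) (2,3,1,3) (2,3,2,3) (2,3,3,3) — 14.
Scope=day 3: (1,2,1,2) (1,2,1,3) (1,2,2,2) (1,2,2,3) (1,2,3,2) (1,2,3,3) (1,3,1,2) (1,3,1,3) (1,3,2,2) (1,3,2,3) (1,3,3,2) (2,3,1,3) (2,3,2,3) — 13.
Summing: 15 + 14 + 13 = 42.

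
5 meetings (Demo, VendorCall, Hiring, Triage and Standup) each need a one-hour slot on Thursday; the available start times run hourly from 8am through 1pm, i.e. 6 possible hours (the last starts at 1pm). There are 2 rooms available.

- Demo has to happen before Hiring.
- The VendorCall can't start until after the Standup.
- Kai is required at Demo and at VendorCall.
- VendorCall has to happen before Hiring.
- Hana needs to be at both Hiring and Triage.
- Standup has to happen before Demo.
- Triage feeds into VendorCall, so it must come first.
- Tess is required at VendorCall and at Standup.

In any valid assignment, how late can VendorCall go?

Precedence pushes VendorCall to at least 9am; downstream work caps VendorCall at 12pm.
VendorCall at 12pm is achievable: Demo in 9am; Standup in 8am; Triage in 8am; VendorCall in 12pm; Hiring in 1pm.

12pm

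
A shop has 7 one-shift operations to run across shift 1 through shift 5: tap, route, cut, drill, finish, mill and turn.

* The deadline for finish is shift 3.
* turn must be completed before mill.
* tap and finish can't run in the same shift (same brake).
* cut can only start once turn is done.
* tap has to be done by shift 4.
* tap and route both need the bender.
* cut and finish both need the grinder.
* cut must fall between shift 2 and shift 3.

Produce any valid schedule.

turn -> shift 1; drill -> shift 1; mill -> shift 2; tap -> shift 2; finish -> shift 1; cut -> shift 2; route -> shift 1

Checking: turn(shift 1) before mill(shift 2); turn(shift 1) before cut(shift 2); cut(shift 2) != finish(shift 1); tap(shift 2) != finish(shift 1); tap(shift 2) != route(shift 1); tap=shift 2 in [shift 1,shift 4]; cut=shift 2 in [shift 2,shift 3]; finish=shift 1 in [shift 1,shift 3].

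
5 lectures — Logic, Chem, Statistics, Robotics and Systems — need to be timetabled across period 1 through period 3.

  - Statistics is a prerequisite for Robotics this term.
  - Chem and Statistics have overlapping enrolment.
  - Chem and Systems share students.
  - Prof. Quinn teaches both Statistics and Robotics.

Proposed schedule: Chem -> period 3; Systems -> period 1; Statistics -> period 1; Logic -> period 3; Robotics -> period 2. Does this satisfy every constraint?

Chem and Systems share students — holds.
Chem and Statistics have overlapping enrolment — holds.
Statistics is a prerequisite for Robotics this term — holds.
Prof. Quinn teaches both Statistics and Robotics — holds.

Yes, all constraints hold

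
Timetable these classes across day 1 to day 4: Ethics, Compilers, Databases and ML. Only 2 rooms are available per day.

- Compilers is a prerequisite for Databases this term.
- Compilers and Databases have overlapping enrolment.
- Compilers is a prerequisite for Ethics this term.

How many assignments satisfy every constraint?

Splitting on Ethics: it can be day 2 (11), day 3 (18), day 4 (21). Listing each branch's schedules as (Compilers, Databases, ML) by day number:
Ethics=day 2: (1,2,1) (1,2,3) (1,2,4) (1,3,1) (1,3,2) (1,3,3) (1,3,4) (1,4,1) (1,4,2) (1,4,3) (1,4,4) — 11.
Ethics=day 3: (1,2,1) (1,2,2) (1,2,3) (1,2,4) (1,3,1) (1,3,2) (1,3,4) (1,4,1) (1,4,2) (1,4,3) (1,4,4) (2,3,1) (2,3,2) (2,3,4) (2,4,1) (2,4,2) (2,4,3) (2,4,4) — 18.
Ethics=day 4: (1,2,1) (1,2,2) (1,2,3) (1,2,4) (1,3,1) (1,3,2) (1,3,3) (1,3,4) (1,4,1) (1,4,2) (1,4,3) (2,3,1) (2,3,2) (2,3,3) (2,3,4) (2,4,1) (2,4,2) (2,4,3) (3,4,1) (3,4,2) (3,4,3) — 21.
Summing: 11 + 18 + 21 = 50.

50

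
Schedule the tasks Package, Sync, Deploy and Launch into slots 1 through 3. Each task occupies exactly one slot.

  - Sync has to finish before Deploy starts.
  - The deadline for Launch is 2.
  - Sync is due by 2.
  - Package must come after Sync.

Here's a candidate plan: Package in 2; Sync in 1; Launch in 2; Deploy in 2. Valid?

Yes

The deadline for Launch is 2 — holds.
Sync is due by 2 — holds.
Package must come after Sync — holds.
Sync has to finish before Deploy starts — holds.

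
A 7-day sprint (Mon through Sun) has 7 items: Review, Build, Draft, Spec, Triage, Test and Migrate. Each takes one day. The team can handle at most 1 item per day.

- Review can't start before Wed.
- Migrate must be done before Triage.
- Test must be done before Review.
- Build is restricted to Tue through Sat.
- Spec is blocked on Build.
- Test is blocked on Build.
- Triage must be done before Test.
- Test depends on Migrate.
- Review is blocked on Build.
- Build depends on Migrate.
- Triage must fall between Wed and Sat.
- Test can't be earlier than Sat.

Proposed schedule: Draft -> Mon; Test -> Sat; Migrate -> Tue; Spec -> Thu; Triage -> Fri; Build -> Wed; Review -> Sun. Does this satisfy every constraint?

Yes

Triage must fall between Wed and Sat — holds.
Triage must be done before Test — holds.
The team can handle at most 1 item per day — holds.
Review is blocked on Build — holds.
Test is blocked on Build — holds.
Spec is blocked on Build — holds.
Test must be done before Review — holds.
Build is restricted to Tue through Sat — holds.
Test depends on Migrate — holds.
Test can't be earlier than Sat — holds.
Build depends on Migrate — holds.
Review can't start before Wed — holds.
Migrate must be done before Triage — holds.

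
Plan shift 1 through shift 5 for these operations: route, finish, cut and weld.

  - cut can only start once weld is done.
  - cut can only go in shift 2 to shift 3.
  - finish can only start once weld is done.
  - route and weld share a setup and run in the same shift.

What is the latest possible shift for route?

Route must be in the same shift as weld, which can't be after shift 2, so route is at most shift 2.
route at shift 2 is achievable: route -> shift 2; finish -> shift 3; cut -> shift 3; weld -> shift 2.

shift 2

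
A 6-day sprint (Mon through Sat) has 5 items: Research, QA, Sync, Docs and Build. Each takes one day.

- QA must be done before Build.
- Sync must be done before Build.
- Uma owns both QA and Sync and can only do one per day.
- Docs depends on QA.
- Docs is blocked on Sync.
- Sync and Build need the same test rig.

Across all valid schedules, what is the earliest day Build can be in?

Precedence pushes Build to at least Tue.
Build at Wed is achievable: Research=Mon; Sync=Tue; QA=Mon; Build=Wed; Docs=Wed.
Nothing earlier works — the conflict constraints rule out every day before Wed.

Wed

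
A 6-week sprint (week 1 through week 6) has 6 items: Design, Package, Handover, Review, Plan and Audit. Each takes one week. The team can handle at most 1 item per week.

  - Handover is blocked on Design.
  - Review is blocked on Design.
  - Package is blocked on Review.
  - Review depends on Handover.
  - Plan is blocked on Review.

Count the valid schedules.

Splitting on Design: it can be week 1 (10), week 2 (2). Listing each branch's schedules as (Package, Handover, Review, Plan, Audit) by week number:
Design=week 1: (4,2,3,5,6) (4,2,3,6,5) (5,2,3,4,6) (5,2,3,6,4) (5,2,4,6,3) (5,3,4,6,2) (6,2,3,4,5) (6,2,3,5,4) (6,2,4,5,3) (6,3,4,5,2) — 10.
Design=week 2: (5,3,4,6,1) (6,3,4,5,1) — 2.
Summing: 10 + 2 = 12.

12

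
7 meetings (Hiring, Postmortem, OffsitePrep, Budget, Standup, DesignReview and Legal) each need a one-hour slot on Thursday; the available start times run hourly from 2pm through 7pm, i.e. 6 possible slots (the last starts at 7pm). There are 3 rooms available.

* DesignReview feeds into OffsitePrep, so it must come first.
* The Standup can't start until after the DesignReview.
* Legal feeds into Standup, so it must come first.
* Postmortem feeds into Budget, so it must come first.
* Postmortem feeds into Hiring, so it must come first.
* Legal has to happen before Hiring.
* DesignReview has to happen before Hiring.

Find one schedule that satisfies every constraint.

OffsitePrep in 3pm; Standup in 3pm; DesignReview in 2pm; Hiring in 3pm; Legal in 2pm; Budget in 4pm; Postmortem in 2pm

Checking: DesignReview(2pm) before OffsitePrep(3pm); DesignReview(2pm) before Hiring(3pm); DesignReview(2pm) before Standup(3pm); Postmortem(2pm) before Budget(4pm); Postmortem(2pm) before Hiring(3pm); Legal(2pm) before Standup(3pm); Legal(2pm) before Hiring(3pm); max 3 per slot (cap 3).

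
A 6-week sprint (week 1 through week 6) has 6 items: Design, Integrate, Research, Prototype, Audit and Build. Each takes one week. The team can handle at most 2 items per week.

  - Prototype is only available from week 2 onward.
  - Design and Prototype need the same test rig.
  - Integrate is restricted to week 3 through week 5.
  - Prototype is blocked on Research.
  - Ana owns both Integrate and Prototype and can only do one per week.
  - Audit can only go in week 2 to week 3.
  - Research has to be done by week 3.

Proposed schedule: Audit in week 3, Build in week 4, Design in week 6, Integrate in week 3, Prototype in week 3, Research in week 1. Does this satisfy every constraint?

The team can handle at most 2 items per week — violated.
Audit can only go in week 2 to week 3 — holds.
Research has to be done by week 3 — holds.
Integrate is restricted to week 3 through week 5 — holds.
Prototype is blocked on Research — holds.
Prototype is only available from week 2 onward — holds.
Design and Prototype need the same test rig — holds.
Ana owns both Integrate and Prototype and can only do one per week — violated.

No — it violates: The team can handle at most 2 items per week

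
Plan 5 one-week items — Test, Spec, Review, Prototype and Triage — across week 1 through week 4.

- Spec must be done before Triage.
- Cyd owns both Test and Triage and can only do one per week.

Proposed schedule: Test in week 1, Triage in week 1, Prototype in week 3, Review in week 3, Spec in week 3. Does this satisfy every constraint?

No — it violates: Spec must be done before Triage

Cyd owns both Test and Triage and can only do one per week — violated.
Spec must be done before Triage — violated.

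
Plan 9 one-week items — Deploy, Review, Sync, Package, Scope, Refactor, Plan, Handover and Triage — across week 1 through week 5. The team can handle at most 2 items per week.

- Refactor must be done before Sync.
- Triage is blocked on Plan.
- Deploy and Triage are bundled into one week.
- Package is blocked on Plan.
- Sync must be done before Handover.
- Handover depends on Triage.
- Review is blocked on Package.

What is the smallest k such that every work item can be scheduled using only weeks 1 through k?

5 weeks

The precedence chain requires at least 3 distinct weeks.
With at most 2 per week and 9 work items, at least 5 weeks are needed.
5 works (last occupied week: week 5): for example Handover in week 4; Plan in week 1; Deploy in week 3; Sync in week 2; Triage in week 3; Scope in week 5; Package in week 2; Review in week 4; Refactor in week 1.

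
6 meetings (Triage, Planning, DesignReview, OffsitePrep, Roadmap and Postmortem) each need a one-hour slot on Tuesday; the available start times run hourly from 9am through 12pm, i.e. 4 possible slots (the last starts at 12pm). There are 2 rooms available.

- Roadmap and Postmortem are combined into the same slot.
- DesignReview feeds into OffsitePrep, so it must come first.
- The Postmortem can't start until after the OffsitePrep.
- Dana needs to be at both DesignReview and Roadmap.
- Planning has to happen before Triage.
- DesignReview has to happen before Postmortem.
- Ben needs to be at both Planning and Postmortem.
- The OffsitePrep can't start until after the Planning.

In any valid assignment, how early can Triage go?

10am

Precedence pushes Triage to at least 10am.
Triage at 10am is achievable: Planning=9am; Roadmap=11am; OffsitePrep=10am; Postmortem=11am; DesignReview=9am; Triage=10am.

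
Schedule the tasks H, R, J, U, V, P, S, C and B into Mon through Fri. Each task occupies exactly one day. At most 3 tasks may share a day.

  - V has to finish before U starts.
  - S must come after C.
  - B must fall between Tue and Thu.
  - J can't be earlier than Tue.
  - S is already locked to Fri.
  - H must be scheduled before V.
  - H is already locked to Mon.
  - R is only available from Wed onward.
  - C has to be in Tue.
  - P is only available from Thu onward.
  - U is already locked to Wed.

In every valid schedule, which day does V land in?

Tue

H is fixed at Mon and must come before V, so V is at least Tue.
U is fixed at Wed and must come after V, so V is at most Tue.
So V must be Tue.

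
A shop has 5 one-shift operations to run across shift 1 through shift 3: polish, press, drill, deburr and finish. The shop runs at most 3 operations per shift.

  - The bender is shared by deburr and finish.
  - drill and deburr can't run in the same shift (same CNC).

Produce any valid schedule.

press in shift 1, polish in shift 1, drill in shift 1, deburr in shift 2, finish in shift 3

Checking: drill(shift 1) != deburr(shift 2); deburr(shift 2) != finish(shift 3); max 3 per shift (cap 3).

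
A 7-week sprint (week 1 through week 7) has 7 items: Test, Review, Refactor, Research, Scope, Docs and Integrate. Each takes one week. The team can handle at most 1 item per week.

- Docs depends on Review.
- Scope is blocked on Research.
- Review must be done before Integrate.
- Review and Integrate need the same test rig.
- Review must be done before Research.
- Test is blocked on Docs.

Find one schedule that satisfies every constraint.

Integrate -> week 6; Review -> week 1; Test -> week 4; Scope -> week 5; Docs -> week 3; Refactor -> week 7; Research -> week 2

Checking: Docs(week 3) before Test(week 4); Review(week 1) before Docs(week 3); Research(week 2) before Scope(week 5); Review(week 1) before Research(week 2); Review(week 1) before Integrate(week 6); Review(week 1) != Integrate(week 6); max 1 per week (cap 1).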